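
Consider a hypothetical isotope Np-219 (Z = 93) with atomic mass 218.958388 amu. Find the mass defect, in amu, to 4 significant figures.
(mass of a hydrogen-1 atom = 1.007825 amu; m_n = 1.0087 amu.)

1.866 amu

Z = 93, so N = A − Z = 219 − 93 = 126.
Total constituent mass: 93 × 1.007825 + 126 × 1.0087 = 220.823925 amu
Mass defect Δm = 220.823925 − 218.958388 = 1.865537 amu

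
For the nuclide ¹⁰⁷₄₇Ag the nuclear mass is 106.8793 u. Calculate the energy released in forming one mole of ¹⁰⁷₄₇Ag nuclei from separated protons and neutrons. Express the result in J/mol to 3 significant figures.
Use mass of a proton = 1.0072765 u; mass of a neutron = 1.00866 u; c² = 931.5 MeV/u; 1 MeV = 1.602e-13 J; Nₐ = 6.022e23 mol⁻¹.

8.83e+13 J/mol

Σm = 47·m_p + 60·m_n = 47.3419955 + 60.51960 = 107.8615955 u
The mass defect is 107.8615955 − 106.8793 = 0.9822955 u.
Converting to energy: 0.9822955 u × 931.5 MeV/u = 915.008 MeV
Per nucleus in joules: 915.008 MeV × 1.602e-13 J/MeV = 1.4658e-10 J
Per mole: 1.4658e-10 J × 6.022e23 mol⁻¹ = 8.8270e+13 J/mol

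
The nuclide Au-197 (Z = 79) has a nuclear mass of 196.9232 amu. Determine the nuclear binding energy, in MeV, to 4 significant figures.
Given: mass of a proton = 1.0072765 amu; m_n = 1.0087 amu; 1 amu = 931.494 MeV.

1563 MeV

Z = 79, so N = A − Z = 197 − 79 = 118.
Mass of separated nucleons = 79(1.0072765) + 118(1.0087) = 79.5748435 + 119.0266 = 198.6014435 amu
Mass defect Δm = 198.6014435 − 196.9232 = 1.6782435 amu
Binding energy = Δm·c² = 1.6782435 × 931.494 MeV/amu = 1563.27 MeV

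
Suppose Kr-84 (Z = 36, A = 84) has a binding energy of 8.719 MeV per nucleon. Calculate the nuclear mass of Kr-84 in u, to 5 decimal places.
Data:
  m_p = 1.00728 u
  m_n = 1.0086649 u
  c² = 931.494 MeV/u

Total binding energy = 84 × 8.719 = 732.396 MeV
Mass defect = 732.396 MeV / (931.494 MeV/u) = 0.7862595 u
Constituent mass = 36(1.00728) + 48(1.0086649) = 84.6779952 u
Nuclear mass = 84.6779952 − 0.7862595 = 83.8917357 u ≈ 83.89174 u (to 5 decimal places)

83.89174 u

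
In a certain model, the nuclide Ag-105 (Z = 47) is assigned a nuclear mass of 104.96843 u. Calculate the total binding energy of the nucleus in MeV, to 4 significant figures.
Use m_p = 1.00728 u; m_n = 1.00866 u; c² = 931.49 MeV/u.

Total constituent mass: 47 × 1.00728 + 58 × 1.00866 = 105.84444 u
The mass defect is 105.84444 − 104.96843 = 0.87601 u.
Binding energy = Δm·c² = 0.87601 × 931.49 MeV/u = 815.995 MeV

816.0 MeV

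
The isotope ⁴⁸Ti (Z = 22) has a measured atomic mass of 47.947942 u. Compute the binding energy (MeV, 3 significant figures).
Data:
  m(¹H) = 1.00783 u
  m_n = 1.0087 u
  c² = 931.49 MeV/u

With 22 protons and 26 neutrons (A = 48):
Σm = 22·m(¹H) + 26·m_n = 22.17226 + 26.2262 = 48.39846 u
Mass defect Δm = 48.39846 − 47.947942 = 0.450518 u
E_B = 0.450518 × 931.49 = 419.653 MeV

420 MeV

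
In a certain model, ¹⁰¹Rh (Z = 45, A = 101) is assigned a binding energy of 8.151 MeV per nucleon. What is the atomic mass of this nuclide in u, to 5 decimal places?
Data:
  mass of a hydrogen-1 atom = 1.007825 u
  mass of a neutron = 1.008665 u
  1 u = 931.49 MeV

100.95356 u

Total binding energy = 101 × 8.151 = 823.251 MeV
Mass defect = 823.251 MeV / (931.49 MeV/u) = 0.8838001 u
Constituent mass = 45(1.007825) + 56(1.008665) = 101.837365 u
Atomic mass = 101.837365 − 0.8838001 = 100.9535649 u ≈ 100.95356 u (to 5 decimal places)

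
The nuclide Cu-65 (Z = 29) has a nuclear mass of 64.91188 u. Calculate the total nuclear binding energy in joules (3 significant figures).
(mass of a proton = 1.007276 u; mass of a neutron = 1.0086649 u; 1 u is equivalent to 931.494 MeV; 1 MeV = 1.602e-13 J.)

9.12e-11 J

Z = 29, so N = A − Z = 65 − 29 = 36.
Σm = 29·m_p + 36·m_n = 29.211004 + 36.3119364 = 65.5229404 u
Δm = 65.5229404 − 64.91188 = 0.6110604 u
Converting to energy: 0.6110604 u × 931.494 MeV/u = 569.199 MeV
In joules: 569.199 MeV × 1.602e-13 J/MeV = 9.1186e-11 J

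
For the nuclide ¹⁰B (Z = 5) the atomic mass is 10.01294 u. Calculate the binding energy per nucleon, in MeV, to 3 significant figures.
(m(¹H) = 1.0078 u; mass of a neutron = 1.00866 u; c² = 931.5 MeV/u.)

The nucleus contains 5 protons and 10 − 5 = 5 neutrons.
Mass of separated nucleons = 5(1.0078) + 5(1.00866) = 5.0390 + 5.04330 = 10.08230 u
Mass defect Δm = 10.08230 − 10.01294 = 0.06936 u
Converting to energy: 0.06936 u × 931.5 MeV/u = 64.6088 MeV
Per nucleon: 64.6088 / 10 = 6.461 MeV

6.46 MeV/nucleon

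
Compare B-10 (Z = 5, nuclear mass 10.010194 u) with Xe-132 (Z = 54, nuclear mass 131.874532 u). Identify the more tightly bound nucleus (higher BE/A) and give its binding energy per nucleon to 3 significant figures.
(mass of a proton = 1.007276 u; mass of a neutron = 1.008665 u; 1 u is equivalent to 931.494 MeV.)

Xe-132; 8.43 MeV/nucleon

B-10: Σm = 5(1.007276) + 5(1.008665) = 10.079705 u; Δm = 0.069511 u; E_B = 64.749 MeV; E_B/A = 6.4749 MeV
Xe-132: Σm = 54(1.007276) + 78(1.008665) = 133.068774 u; Δm = 1.194242 u; E_B = 1112.4 MeV; E_B/A = 8.427 MeV
Xe-132 has the higher binding energy per nucleon, so it is the more tightly bound nucleus.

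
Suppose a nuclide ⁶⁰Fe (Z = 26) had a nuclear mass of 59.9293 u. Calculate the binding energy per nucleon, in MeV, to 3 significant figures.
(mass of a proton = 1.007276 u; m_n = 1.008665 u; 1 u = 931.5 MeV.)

8.61 MeV/nucleon

With 26 protons and 34 neutrons (A = 60):
Mass of separated nucleons = 26(1.007276) + 34(1.008665) = 26.189176 + 34.294610 = 60.483786 u
Mass defect Δm = 60.483786 − 59.9293 = 0.554486 u
Binding energy = Δm·c² = 0.554486 × 931.5 MeV/u = 516.504 MeV
Dividing by A = 60 gives 8.608 MeV per nucleon.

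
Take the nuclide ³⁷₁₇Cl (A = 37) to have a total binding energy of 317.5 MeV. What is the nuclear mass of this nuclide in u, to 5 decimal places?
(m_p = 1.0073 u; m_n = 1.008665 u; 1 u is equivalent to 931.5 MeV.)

36.95655 u

Mass defect = 317.5 MeV / (931.5 MeV/u) = 0.3408481 u
Constituent mass = 17(1.0073) + 20(1.008665) = 37.297400 u
Nuclear mass = 37.297400 − 0.3408481 = 36.9565519 u ≈ 36.95655 u (to 5 decimal places)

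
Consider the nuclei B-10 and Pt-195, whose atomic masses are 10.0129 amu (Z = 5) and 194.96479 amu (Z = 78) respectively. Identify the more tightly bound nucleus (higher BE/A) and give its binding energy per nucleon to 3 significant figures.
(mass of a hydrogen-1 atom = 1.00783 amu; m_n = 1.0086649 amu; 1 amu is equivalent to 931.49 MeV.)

Pt-195; 7.93 MeV/nucleon

B-10: Σm = 5(1.00783) + 5(1.0086649) = 10.0824745 amu; Δm = 0.0695745 amu; E_B = 64.808 MeV; E_B/A = 6.481 MeV
Pt-195: Σm = 78(1.00783) + 117(1.0086649) = 196.6245333 amu; Δm = 1.6597433 amu; E_B = 1546.0 MeV; E_B/A = 7.928 MeV
Pt-195 has the higher binding energy per nucleon, so it is the more tightly bound nucleus.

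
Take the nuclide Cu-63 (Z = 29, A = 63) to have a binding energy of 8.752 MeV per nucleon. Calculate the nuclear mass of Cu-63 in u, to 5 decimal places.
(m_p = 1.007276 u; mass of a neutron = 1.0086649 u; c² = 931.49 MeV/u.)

Total binding energy = 63 × 8.752 = 551.376 MeV
Mass defect = 551.376 MeV / (931.49 MeV/u) = 0.5919291 u
Constituent mass = 29(1.007276) + 34(1.0086649) = 63.5056106 u
Nuclear mass = 63.5056106 − 0.5919291 = 62.9136815 u ≈ 62.91368 u (to 5 decimal places)

62.91368 u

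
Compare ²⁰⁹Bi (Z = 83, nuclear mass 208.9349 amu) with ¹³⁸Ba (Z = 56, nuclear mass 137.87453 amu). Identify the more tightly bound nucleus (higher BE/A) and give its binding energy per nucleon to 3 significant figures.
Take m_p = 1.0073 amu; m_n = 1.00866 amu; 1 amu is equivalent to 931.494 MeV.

²⁰⁹Bi: Σm = 83(1.0073) + 126(1.00866) = 210.69706 amu; Δm = 1.76216 amu; E_B = 1641.4 MeV; E_B/A = 7.854 MeV
¹³⁸Ba: Σm = 56(1.0073) + 82(1.00866) = 139.11892 amu; Δm = 1.24439 amu; E_B = 1159.14 MeV; E_B/A = 8.400 MeV
¹³⁸Ba has the higher binding energy per nucleon, so it is the more tightly bound nucleus.

¹³⁸Ba; 8.40 MeV/nucleon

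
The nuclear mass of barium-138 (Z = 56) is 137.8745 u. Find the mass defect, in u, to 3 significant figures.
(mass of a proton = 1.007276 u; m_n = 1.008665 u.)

1.24 u

The nucleus contains 56 protons and 138 − 56 = 82 neutrons.
Σm = 56·m_p + 82·m_n = 56.407456 + 82.710530 = 139.117986 u
Δm = 139.117986 − 137.8745 = 1.243486 u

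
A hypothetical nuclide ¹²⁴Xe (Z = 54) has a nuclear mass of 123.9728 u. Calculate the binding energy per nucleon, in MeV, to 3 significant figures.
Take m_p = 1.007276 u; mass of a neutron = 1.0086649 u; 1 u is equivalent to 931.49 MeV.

Total constituent mass: 54 × 1.007276 + 70 × 1.0086649 = 124.9994470 u
Δm = 124.9994470 − 123.9728 = 1.0266470 u
Binding energy = Δm·c² = 1.0266470 × 931.49 MeV/u = 956.311 MeV
Per nucleon: 956.311 / 124 = 7.712 MeV

7.71 MeV/nucleon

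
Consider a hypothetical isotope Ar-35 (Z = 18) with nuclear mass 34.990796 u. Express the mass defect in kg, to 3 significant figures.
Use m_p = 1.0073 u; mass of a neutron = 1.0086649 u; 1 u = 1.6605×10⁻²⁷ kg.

4.78e-28 kg

With 18 protons and 17 neutrons (A = 35):
Σm = 18·m_p + 17·m_n = 18.1314 + 17.1473033 = 35.2787033 u
The mass defect is 35.2787033 − 34.990796 = 0.2879073 u.
In SI units: 0.2879073 u × 1.6605×10⁻²⁷ kg/u = 4.7807e-28 kg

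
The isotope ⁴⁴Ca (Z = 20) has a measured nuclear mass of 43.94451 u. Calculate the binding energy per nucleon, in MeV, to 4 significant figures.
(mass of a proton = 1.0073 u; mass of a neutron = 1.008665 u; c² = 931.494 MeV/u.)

The nucleus contains 20 protons and 44 − 20 = 24 neutrons.
Mass of separated nucleons = 20(1.0073) + 24(1.008665) = 20.1460 + 24.207960 = 44.353960 u
The mass defect is 44.353960 − 43.94451 = 0.409450 u.
E_B = 0.409450 × 931.494 = 381.400 MeV
Dividing by A = 44 gives 8.668 MeV per nucleon.

8.668 MeV/nucleon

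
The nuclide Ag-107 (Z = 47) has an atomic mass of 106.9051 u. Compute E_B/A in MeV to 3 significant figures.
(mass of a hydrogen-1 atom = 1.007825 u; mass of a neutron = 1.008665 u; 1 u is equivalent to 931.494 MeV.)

Mass of separated nucleons = 47(1.007825) + 60(1.008665) = 47.367775 + 60.519900 = 107.887675 u
The mass defect is 107.887675 − 106.9051 = 0.982575 u.
Binding energy = Δm·c² = 0.982575 × 931.494 MeV/u = 915.263 MeV
Per nucleon: 915.263 / 107 = 8.554 MeV

8.55 MeV/nucleon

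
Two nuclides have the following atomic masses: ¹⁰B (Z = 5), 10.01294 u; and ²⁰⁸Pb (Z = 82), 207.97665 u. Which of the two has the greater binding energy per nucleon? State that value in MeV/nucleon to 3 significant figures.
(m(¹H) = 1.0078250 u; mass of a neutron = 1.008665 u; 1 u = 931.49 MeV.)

²⁰⁸Pb; 7.87 MeV/nucleon

¹⁰B: Σm = 5(1.0078250) + 5(1.008665) = 10.0824500 u; Δm = 0.0695100 u; E_B = 64.748 MeV; E_B/A = 6.4748 MeV
²⁰⁸Pb: Σm = 82(1.0078250) + 126(1.008665) = 209.7334400 u; Δm = 1.7567900 u; E_B = 1636.4 MeV; E_B/A = 7.867 MeV
²⁰⁸Pb has the higher binding energy per nucleon, so it is the more tightly bound nucleus.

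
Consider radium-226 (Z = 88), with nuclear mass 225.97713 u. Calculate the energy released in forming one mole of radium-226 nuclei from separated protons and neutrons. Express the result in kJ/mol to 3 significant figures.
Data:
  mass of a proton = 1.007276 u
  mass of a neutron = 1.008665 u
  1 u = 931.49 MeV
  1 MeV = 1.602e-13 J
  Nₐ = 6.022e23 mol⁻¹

1.67e+11 kJ/mol

Z = 88, so N = A − Z = 226 − 88 = 138.
Σm = 88·m_p + 138·m_n = 88.640288 + 139.195770 = 227.836058 u
Δm = 227.836058 − 225.97713 = 1.858928 u
Converting to energy: 1.858928 u × 931.49 MeV/u = 1731.57 MeV
Per nucleus in joules: 1731.57 MeV × 1.602e-13 J/MeV = 2.7740e-10 J
Per mole: 2.7740e-10 J × 6.022e23 mol⁻¹ = 1.6705e+14 J/mol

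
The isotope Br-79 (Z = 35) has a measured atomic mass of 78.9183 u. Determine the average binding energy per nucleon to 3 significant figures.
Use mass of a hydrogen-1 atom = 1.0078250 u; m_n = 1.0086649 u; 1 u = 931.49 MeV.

8.69 MeV/nucleon

The nucleus contains 35 protons and 79 − 35 = 44 neutrons.
Σm = 35·m(¹H) + 44·m_n = 35.2738750 + 44.3812556 = 79.6551306 u
The mass defect is 79.6551306 − 78.9183 = 0.7368306 u.
Binding energy = Δm·c² = 0.7368306 × 931.49 MeV/u = 686.350 MeV
Per nucleon: 686.350 / 79 = 8.688 MeV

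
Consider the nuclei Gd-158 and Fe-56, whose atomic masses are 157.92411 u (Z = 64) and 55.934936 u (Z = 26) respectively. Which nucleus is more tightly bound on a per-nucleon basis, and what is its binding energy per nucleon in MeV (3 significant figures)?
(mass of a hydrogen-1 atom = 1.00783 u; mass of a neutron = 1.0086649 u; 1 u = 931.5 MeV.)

Gd-158: Σm = 64(1.00783) + 94(1.0086649) = 159.3156206 u; Δm = 1.3915106 u; E_B = 1296.2 MeV; E_B/A = 8.204 MeV
Fe-56: Σm = 26(1.00783) + 30(1.0086649) = 56.4635270 u; Δm = 0.5285910 u; E_B = 492.38 MeV; E_B/A = 8.793 MeV
Fe-56 has the higher binding energy per nucleon, so it is the more tightly bound nucleus.

Fe-56; 8.79 MeV/nucleon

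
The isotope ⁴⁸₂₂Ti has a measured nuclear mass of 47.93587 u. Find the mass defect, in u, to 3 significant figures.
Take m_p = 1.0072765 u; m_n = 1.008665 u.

Z = 22, so N = A − Z = 48 − 22 = 26.
Mass of separated nucleons = 22(1.0072765) + 26(1.008665) = 22.1600830 + 26.225290 = 48.3853730 u
Δm = 48.3853730 − 47.93587 = 0.4495030 u

0.450 u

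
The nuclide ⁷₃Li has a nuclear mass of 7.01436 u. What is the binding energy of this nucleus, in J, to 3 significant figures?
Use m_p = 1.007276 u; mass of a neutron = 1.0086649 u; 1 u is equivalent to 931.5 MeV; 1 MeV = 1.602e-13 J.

The nucleus contains 3 protons and 7 − 3 = 4 neutrons.
Σm = 3·m_p + 4·m_n = 3.021828 + 4.0346596 = 7.0564876 u
Δm = 7.0564876 − 7.01436 = 0.0421276 u
E_B = 0.0421276 × 931.5 = 39.2419 MeV
In joules: 39.2419 MeV × 1.602e-13 J/MeV = 6.2866e-12 J

6.29e-12 J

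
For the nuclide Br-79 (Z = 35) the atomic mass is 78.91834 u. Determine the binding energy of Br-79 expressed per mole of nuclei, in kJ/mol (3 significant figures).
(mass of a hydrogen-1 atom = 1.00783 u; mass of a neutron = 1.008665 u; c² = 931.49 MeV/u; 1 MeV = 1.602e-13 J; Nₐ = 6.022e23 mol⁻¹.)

The nucleus contains 35 protons and 79 − 35 = 44 neutrons.
Σm = 35·m(¹H) + 44·m_n = 35.27405 + 44.381260 = 79.655310 u
Δm = 79.655310 − 78.91834 = 0.736970 u
Converting to energy: 0.736970 u × 931.49 MeV/u = 686.480 MeV
Per nucleus in joules: 686.480 MeV × 1.602e-13 J/MeV = 1.0997e-10 J
Per mole: 1.0997e-10 J × 6.022e23 mol⁻¹ = 6.6224e+13 J/mol

6.62e+10 kJ/mol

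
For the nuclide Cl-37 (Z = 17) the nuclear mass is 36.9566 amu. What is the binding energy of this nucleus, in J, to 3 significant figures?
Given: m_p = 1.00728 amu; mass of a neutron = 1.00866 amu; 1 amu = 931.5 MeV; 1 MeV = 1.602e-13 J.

5.08e-11 J

Z = 17, so N = A − Z = 37 − 17 = 20.
Total constituent mass: 17 × 1.00728 + 20 × 1.00866 = 37.29696 amu
Δm = 37.29696 − 36.9566 = 0.34036 amu
Converting to energy: 0.34036 amu × 931.5 MeV/amu = 317.045 MeV
In joules: 317.045 MeV × 1.602e-13 J/MeV = 5.0791e-11 J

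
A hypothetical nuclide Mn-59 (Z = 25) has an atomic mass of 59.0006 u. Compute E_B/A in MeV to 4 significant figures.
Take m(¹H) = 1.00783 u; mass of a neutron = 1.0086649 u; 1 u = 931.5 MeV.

7.732 MeV/nucleon

The nucleus contains 25 protons and 59 − 25 = 34 neutrons.
Mass of separated nucleons = 25(1.00783) + 34(1.0086649) = 25.19575 + 34.2946066 = 59.4903566 u
Mass defect Δm = 59.4903566 − 59.0006 = 0.4897566 u
E_B = 0.4897566 × 931.5 = 456.208 MeV
BE/A = 456.208 MeV / 59 = 7.732 MeV/nucleon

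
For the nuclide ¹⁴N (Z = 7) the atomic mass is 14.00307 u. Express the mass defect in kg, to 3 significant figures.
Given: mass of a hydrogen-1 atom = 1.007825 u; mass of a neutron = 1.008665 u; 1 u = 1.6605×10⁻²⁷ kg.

1.87e-28 kg

Z = 7, so N = A − Z = 14 − 7 = 7.
Mass of separated nucleons = 7(1.007825) + 7(1.008665) = 7.054775 + 7.060655 = 14.115430 u
Δm = 14.115430 − 14.00307 = 0.112360 u
In SI units: 0.112360 u × 1.6605×10⁻²⁷ kg/u = 1.8657e-28 kg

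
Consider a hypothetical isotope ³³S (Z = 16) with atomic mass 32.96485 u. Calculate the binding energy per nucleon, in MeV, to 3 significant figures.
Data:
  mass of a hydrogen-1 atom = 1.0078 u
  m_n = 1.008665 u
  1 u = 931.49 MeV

Z = 16, so N = A − Z = 33 − 16 = 17.
Σm = 16·m(¹H) + 17·m_n = 16.1248 + 17.147305 = 33.272105 u
The mass defect is 33.272105 − 32.96485 = 0.307255 u.
Converting to energy: 0.307255 u × 931.49 MeV/u = 286.205 MeV
Per nucleon: 286.205 / 33 = 8.673 MeV

8.67 MeV/nucleon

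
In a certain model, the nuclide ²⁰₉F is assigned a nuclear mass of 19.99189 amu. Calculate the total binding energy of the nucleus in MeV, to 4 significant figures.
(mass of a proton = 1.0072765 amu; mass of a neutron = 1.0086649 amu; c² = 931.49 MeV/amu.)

Total constituent mass: 9 × 1.0072765 + 11 × 1.0086649 = 20.1608024 amu
Δm = 20.1608024 − 19.99189 = 0.1689124 amu
Converting to energy: 0.1689124 amu × 931.49 MeV/amu = 157.340 MeV

157.3 MeV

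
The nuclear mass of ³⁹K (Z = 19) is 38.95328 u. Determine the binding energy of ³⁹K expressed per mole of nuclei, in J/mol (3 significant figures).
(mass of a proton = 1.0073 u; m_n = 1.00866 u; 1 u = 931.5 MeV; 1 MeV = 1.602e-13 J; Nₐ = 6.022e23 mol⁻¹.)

With 19 protons and 20 neutrons (A = 39):
Σm = 19·m_p + 20·m_n = 19.1387 + 20.17320 = 39.31190 u
Δm = 39.31190 − 38.95328 = 0.35862 u
E_B = 0.35862 × 931.5 = 334.055 MeV
Per nucleus in joules: 334.055 MeV × 1.602e-13 J/MeV = 5.3516e-11 J
Per mole: 5.3516e-11 J × 6.022e23 mol⁻¹ = 3.2227e+13 J/mol

3.22e+13 J/mol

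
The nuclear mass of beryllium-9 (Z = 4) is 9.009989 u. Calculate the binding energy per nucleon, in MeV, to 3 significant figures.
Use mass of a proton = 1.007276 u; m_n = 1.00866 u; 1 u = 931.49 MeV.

Mass of separated nucleons = 4(1.007276) + 5(1.00866) = 4.029104 + 5.04330 = 9.072404 u
Mass defect Δm = 9.072404 − 9.009989 = 0.062415 u
Converting to energy: 0.062415 u × 931.49 MeV/u = 58.1389 MeV
BE/A = 58.1389 MeV / 9 = 6.460 MeV/nucleon

6.46 MeV/nucleon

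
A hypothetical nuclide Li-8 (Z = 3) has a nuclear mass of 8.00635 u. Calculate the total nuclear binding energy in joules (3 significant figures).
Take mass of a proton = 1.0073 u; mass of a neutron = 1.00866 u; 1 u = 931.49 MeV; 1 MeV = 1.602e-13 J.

Mass of separated nucleons = 3(1.0073) + 5(1.00866) = 3.0219 + 5.04330 = 8.06520 u
The mass defect is 8.06520 − 8.00635 = 0.05885 u.
Converting to energy: 0.05885 u × 931.49 MeV/u = 54.8182 MeV
In joules: 54.8182 MeV × 1.602e-13 J/MeV = 8.7819e-12 J

8.78e-12 J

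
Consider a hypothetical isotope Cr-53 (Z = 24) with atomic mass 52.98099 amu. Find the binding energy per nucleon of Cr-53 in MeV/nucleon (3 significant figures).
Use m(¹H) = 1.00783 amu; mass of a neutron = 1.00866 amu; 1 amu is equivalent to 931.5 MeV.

Mass of separated nucleons = 24(1.00783) + 29(1.00866) = 24.18792 + 29.25114 = 53.43906 amu
The mass defect is 53.43906 − 52.98099 = 0.45807 amu.
Binding energy = Δm·c² = 0.45807 × 931.5 MeV/amu = 426.692 MeV
Dividing by A = 53 gives 8.051 MeV per nucleon.

8.05 MeV/nucleon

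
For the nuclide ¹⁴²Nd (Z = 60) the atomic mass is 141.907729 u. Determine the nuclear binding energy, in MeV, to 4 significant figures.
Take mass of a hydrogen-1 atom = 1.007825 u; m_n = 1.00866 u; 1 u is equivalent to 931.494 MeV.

Z = 60, so N = A − Z = 142 − 60 = 82.
Total constituent mass: 60 × 1.007825 + 82 × 1.00866 = 143.179620 u
The mass defect is 143.179620 − 141.907729 = 1.271891 u.
Converting to energy: 1.271891 u × 931.494 MeV/u = 1184.76 MeV

1185 MeV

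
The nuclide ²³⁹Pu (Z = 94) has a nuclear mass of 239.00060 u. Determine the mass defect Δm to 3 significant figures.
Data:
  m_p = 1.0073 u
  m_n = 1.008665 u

Total constituent mass: 94 × 1.0073 + 145 × 1.008665 = 240.942625 u
Δm = 240.942625 − 239.00060 = 1.942025 u

1.94 u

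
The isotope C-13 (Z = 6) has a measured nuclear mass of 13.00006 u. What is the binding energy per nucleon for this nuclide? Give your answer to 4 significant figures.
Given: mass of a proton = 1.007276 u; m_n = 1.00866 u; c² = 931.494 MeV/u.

Σm = 6·m_p + 7·m_n = 6.043656 + 7.06062 = 13.104276 u
Mass defect Δm = 13.104276 − 13.00006 = 0.104216 u
Converting to energy: 0.104216 u × 931.494 MeV/u = 97.0766 MeV
BE/A = 97.0766 MeV / 13 = 7.467 MeV/nucleon

7.467 MeV/nucleon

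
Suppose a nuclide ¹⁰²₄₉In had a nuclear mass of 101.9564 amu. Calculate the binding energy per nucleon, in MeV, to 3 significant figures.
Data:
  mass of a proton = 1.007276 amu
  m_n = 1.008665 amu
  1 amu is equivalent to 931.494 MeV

7.85 MeV/nucleon

The nucleus contains 49 protons and 102 − 49 = 53 neutrons.
Σm = 49·m_p + 53·m_n = 49.356524 + 53.459245 = 102.815769 amu
Mass defect Δm = 102.815769 − 101.9564 = 0.859369 amu
Converting to energy: 0.859369 amu × 931.494 MeV/amu = 800.497 MeV
Per nucleon: 800.497 / 102 = 7.848 MeV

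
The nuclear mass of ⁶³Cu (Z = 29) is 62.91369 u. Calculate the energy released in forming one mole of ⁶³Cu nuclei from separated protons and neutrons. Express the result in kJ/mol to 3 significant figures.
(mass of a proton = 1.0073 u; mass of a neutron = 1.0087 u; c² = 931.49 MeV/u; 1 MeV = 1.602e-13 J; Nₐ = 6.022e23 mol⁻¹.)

With 29 protons and 34 neutrons (A = 63):
Mass of separated nucleons = 29(1.0073) + 34(1.0087) = 29.2117 + 34.2958 = 63.5075 u
Mass defect Δm = 63.5075 − 62.91369 = 0.59381 u
Binding energy = Δm·c² = 0.59381 × 931.49 MeV/u = 553.128 MeV
Per nucleus in joules: 553.128 MeV × 1.602e-13 J/MeV = 8.8611e-11 J
Per mole: 8.8611e-11 J × 6.022e23 mol⁻¹ = 5.3362e+13 J/mol

5.34e+10 kJ/mol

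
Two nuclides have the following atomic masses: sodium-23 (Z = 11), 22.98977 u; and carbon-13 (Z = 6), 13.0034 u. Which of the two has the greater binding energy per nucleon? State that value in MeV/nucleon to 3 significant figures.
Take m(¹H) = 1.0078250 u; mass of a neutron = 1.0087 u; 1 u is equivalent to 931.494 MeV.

sodium-23: Σm = 11(1.0078250) + 12(1.0087) = 23.1904750 u; Δm = 0.2007050 u; E_B = 186.96 MeV; E_B/A = 8.129 MeV
carbon-13: Σm = 6(1.0078250) + 7(1.0087) = 13.1078500 u; Δm = 0.1044500 u; E_B = 97.295 MeV; E_B/A = 7.484 MeV
sodium-23 has the higher binding energy per nucleon, so it is the more tightly bound nucleus.

sodium-23; 8.13 MeV/nucleon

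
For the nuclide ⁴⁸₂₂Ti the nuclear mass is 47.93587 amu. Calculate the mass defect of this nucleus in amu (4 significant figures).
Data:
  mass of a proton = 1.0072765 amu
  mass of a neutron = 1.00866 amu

Total constituent mass: 22 × 1.0072765 + 26 × 1.00866 = 48.3852430 amu
Δm = 48.3852430 − 47.93587 = 0.4493730 amu

0.4494 amu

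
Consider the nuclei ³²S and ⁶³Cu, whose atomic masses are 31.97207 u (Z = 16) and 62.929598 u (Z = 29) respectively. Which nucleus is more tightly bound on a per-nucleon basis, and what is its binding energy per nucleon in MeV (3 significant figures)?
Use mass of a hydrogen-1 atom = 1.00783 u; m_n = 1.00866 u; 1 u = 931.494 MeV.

⁶³Cu; 8.75 MeV/nucleon

³²S: Σm = 16(1.00783) + 16(1.00866) = 32.26384 u; Δm = 0.29177 u; E_B = 271.78 MeV; E_B/A = 8.493 MeV
⁶³Cu: Σm = 29(1.00783) + 34(1.00866) = 63.52151 u; Δm = 0.591912 u; E_B = 551.36 MeV; E_B/A = 8.752 MeV
⁶³Cu has the higher binding energy per nucleon, so it is the more tightly bound nucleus.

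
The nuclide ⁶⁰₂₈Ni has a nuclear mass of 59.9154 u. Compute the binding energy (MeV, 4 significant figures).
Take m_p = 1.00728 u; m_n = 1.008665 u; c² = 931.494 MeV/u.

527.0 MeV

Σm = 28·m_p + 32·m_n = 28.20384 + 32.277280 = 60.481120 u
The mass defect is 60.481120 − 59.9154 = 0.565720 u.
Binding energy = Δm·c² = 0.565720 × 931.494 MeV/u = 526.965 MeV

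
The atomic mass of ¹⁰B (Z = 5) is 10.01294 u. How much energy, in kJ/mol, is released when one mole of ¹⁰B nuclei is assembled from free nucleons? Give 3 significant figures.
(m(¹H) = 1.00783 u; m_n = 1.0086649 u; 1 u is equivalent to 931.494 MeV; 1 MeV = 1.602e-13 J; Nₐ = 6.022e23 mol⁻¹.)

The nucleus contains 5 protons and 10 − 5 = 5 neutrons.
Total constituent mass: 5 × 1.00783 + 5 × 1.0086649 = 10.0824745 u
Mass defect Δm = 10.0824745 − 10.01294 = 0.0695345 u
Binding energy = Δm·c² = 0.0695345 × 931.494 MeV/u = 64.7710 MeV
Per nucleus in joules: 64.7710 MeV × 1.602e-13 J/MeV = 1.0376e-11 J
Per mole: 1.0376e-11 J × 6.022e23 mol⁻¹ = 6.2484e+12 J/mol

6.25e+09 kJ/mol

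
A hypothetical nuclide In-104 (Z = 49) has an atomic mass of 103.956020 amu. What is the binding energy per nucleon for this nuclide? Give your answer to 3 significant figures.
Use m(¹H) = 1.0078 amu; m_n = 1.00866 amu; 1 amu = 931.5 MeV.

The nucleus contains 49 protons and 104 − 49 = 55 neutrons.
Total constituent mass: 49 × 1.0078 + 55 × 1.00866 = 104.85850 amu
Mass defect Δm = 104.85850 − 103.956020 = 0.902480 amu
E_B = 0.902480 × 931.5 = 840.660 MeV
Per nucleon: 840.660 / 104 = 8.083 MeV

8.08 MeV/nucleon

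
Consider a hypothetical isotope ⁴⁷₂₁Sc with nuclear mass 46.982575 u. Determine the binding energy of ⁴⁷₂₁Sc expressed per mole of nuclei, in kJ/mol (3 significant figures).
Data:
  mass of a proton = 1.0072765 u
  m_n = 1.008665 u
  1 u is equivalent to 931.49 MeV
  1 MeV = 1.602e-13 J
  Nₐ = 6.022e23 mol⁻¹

With 21 protons and 26 neutrons (A = 47):
Total constituent mass: 21 × 1.0072765 + 26 × 1.008665 = 47.3780965 u
Δm = 47.3780965 − 46.982575 = 0.3955215 u
Binding energy = Δm·c² = 0.3955215 × 931.49 MeV/u = 368.424 MeV
Per nucleus in joules: 368.424 MeV × 1.602e-13 J/MeV = 5.9022e-11 J
Per mole: 5.9022e-11 J × 6.022e23 mol⁻¹ = 3.5543e+13 J/mol

3.55e+10 kJ/mol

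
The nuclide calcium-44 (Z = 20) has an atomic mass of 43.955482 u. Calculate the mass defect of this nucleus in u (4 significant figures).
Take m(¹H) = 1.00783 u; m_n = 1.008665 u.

0.4091 u

The nucleus contains 20 protons and 44 − 20 = 24 neutrons.
Mass of separated nucleons = 20(1.00783) + 24(1.008665) = 20.15660 + 24.207960 = 44.364560 u
Δm = 44.364560 − 43.955482 = 0.409078 u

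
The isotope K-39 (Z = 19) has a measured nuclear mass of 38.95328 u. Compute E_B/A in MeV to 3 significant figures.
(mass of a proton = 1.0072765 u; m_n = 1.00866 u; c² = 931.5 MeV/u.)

With 19 protons and 20 neutrons (A = 39):
Mass of separated nucleons = 19(1.0072765) + 20(1.00866) = 19.1382535 + 20.17320 = 39.3114535 u
Δm = 39.3114535 − 38.95328 = 0.3581735 u
Binding energy = Δm·c² = 0.3581735 × 931.5 MeV/u = 333.639 MeV
BE/A = 333.639 MeV / 39 = 8.5548 MeV/nucleon

8.55 MeV/nucleon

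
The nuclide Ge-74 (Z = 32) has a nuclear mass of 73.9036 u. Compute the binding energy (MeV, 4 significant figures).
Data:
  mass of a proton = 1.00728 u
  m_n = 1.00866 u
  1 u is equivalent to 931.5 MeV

645.6 MeV

The nucleus contains 32 protons and 74 − 32 = 42 neutrons.
Σm = 32·m_p + 42·m_n = 32.23296 + 42.36372 = 74.59668 u
Δm = 74.59668 − 73.9036 = 0.69308 u
Binding energy = Δm·c² = 0.69308 × 931.5 MeV/u = 645.604 MeV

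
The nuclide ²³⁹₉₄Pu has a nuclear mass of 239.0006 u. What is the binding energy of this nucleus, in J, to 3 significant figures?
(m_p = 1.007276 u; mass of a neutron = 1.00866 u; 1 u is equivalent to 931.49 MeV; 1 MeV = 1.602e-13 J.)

The nucleus contains 94 protons and 239 − 94 = 145 neutrons.
Mass of separated nucleons = 94(1.007276) + 145(1.00866) = 94.683944 + 146.25570 = 240.939644 u
Mass defect Δm = 240.939644 − 239.0006 = 1.939044 u
Binding energy = Δm·c² = 1.939044 × 931.49 MeV/u = 1806.20 MeV
In joules: 1806.20 MeV × 1.602e-13 J/MeV = 2.8935e-10 J

2.89e-10 J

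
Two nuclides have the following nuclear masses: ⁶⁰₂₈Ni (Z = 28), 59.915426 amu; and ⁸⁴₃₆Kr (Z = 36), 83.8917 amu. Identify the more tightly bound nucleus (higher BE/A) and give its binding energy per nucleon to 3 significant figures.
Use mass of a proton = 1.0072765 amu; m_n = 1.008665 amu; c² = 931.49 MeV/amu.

⁶⁰₂₈Ni; 8.78 MeV/nucleon

⁶⁰₂₈Ni: Σm = 28(1.0072765) + 32(1.008665) = 60.4810220 amu; Δm = 0.5655960 amu; E_B = 526.85 MeV; E_B/A = 8.781 MeV
⁸⁴₃₆Kr: Σm = 36(1.0072765) + 48(1.008665) = 84.6778740 amu; Δm = 0.7861740 amu; E_B = 732.31 MeV; E_B/A = 8.718 MeV
⁶⁰₂₈Ni has the higher binding energy per nucleon, so it is the more tightly bound nucleus.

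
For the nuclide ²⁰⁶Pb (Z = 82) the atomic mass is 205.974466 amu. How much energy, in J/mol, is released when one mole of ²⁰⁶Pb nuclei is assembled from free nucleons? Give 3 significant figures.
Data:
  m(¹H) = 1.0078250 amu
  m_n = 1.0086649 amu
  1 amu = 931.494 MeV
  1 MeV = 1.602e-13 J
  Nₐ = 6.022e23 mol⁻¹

With 82 protons and 124 neutrons (A = 206):
Mass of separated nucleons = 82(1.0078250) + 124(1.0086649) = 82.6416500 + 125.0744476 = 207.7160976 amu
Δm = 207.7160976 − 205.974466 = 1.7416316 amu
Converting to energy: 1.7416316 amu × 931.494 MeV/amu = 1622.32 MeV
Per nucleus in joules: 1622.32 MeV × 1.602e-13 J/MeV = 2.5990e-10 J
Per mole: 2.5990e-10 J × 6.022e23 mol⁻¹ = 1.5651e+14 J/mol

1.57e+14 J/mol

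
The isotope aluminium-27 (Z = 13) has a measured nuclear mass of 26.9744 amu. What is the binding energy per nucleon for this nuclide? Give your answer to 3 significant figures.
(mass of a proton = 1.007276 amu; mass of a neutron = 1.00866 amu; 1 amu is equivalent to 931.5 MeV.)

The nucleus contains 13 protons and 27 − 13 = 14 neutrons.
Mass of separated nucleons = 13(1.007276) + 14(1.00866) = 13.094588 + 14.12124 = 27.215828 amu
Mass defect Δm = 27.215828 − 26.9744 = 0.241428 amu
Converting to energy: 0.241428 amu × 931.5 MeV/amu = 224.890 MeV
BE/A = 224.890 MeV / 27 = 8.329 MeV/nucleon

8.33 MeV/nucleon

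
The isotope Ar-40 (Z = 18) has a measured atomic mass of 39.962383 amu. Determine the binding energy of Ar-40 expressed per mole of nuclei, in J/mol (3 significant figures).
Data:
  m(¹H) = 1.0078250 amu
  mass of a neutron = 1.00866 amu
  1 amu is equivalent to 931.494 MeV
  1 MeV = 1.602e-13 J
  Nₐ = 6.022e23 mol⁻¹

Total constituent mass: 18 × 1.0078250 + 22 × 1.00866 = 40.3313700 amu
Mass defect Δm = 40.3313700 − 39.962383 = 0.3689870 amu
Binding energy = Δm·c² = 0.3689870 × 931.494 MeV/amu = 343.709 MeV
Per nucleus in joules: 343.709 MeV × 1.602e-13 J/MeV = 5.5062e-11 J
Per mole: 5.5062e-11 J × 6.022e23 mol⁻¹ = 3.3158e+13 J/mol

3.32e+13 J/mol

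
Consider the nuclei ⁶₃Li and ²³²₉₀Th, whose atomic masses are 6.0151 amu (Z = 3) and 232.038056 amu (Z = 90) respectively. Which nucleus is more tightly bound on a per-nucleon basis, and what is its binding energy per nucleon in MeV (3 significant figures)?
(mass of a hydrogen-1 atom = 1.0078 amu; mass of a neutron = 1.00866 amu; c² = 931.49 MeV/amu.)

²³²₉₀Th; 7.60 MeV/nucleon

⁶₃Li: Σm = 3(1.0078) + 3(1.00866) = 6.04938 amu; Δm = 0.03428 amu; E_B = 31.931 MeV; E_B/A = 5.322 MeV
²³²₉₀Th: Σm = 90(1.0078) + 142(1.00866) = 233.93172 amu; Δm = 1.893664 amu; E_B = 1763.9 MeV; E_B/A = 7.603 MeV
²³²₉₀Th has the higher binding energy per nucleon, so it is the more tightly bound nucleus.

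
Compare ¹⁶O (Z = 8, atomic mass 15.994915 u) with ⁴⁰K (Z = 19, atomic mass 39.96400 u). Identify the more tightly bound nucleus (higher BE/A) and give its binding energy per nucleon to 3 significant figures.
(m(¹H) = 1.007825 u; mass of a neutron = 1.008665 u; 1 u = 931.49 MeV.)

¹⁶O: Σm = 8(1.007825) + 8(1.008665) = 16.131920 u; Δm = 0.137005 u; E_B = 127.62 MeV; E_B/A = 7.976 MeV
⁴⁰K: Σm = 19(1.007825) + 21(1.008665) = 40.330640 u; Δm = 0.366640 u; E_B = 341.52 MeV; E_B/A = 8.538 MeV
⁴⁰K has the higher binding energy per nucleon, so it is the more tightly bound nucleus.

⁴⁰K; 8.54 MeV/nucleon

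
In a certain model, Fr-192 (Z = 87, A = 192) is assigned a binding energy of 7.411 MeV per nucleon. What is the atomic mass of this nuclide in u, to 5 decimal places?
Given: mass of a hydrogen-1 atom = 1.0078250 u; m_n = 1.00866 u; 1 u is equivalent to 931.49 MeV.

Total binding energy = 192 × 7.411 = 1422.912 MeV
Mass defect = 1422.912 MeV / (931.49 MeV/u) = 1.5275655 u
Constituent mass = 87(1.0078250) + 105(1.00866) = 193.5900750 u
Atomic mass = 193.5900750 − 1.5275655 = 192.0625095 u ≈ 192.06251 u (to 5 decimal places)

192.06251 u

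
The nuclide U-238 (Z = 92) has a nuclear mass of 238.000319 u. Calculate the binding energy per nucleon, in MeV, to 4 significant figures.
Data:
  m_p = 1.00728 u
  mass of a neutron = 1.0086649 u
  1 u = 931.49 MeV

Z = 92, so N = A − Z = 238 − 92 = 146.
Σm = 92·m_p + 146·m_n = 92.66976 + 147.2650754 = 239.9348354 u
Δm = 239.9348354 − 238.000319 = 1.9345164 u
Binding energy = Δm·c² = 1.9345164 × 931.49 MeV/u = 1801.98 MeV
BE/A = 1801.98 MeV / 238 = 7.571 MeV/nucleon

7.571 MeV/nucleon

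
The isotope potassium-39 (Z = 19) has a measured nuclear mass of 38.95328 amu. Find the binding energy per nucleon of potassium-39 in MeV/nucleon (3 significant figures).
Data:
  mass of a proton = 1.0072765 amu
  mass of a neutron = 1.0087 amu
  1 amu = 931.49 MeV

8.57 MeV/nucleon

Z = 19, so N = A − Z = 39 − 19 = 20.
Mass of separated nucleons = 19(1.0072765) + 20(1.0087) = 19.1382535 + 20.1740 = 39.3122535 amu
Mass defect Δm = 39.3122535 − 38.95328 = 0.3589735 amu
Binding energy = Δm·c² = 0.3589735 × 931.49 MeV/amu = 334.380 MeV
BE/A = 334.380 MeV / 39 = 8.574 MeV/nucleon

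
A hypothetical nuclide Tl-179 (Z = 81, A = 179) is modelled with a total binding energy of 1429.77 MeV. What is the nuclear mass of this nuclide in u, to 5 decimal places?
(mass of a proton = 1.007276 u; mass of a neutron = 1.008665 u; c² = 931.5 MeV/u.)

Mass defect = 1429.77 MeV / (931.5 MeV/u) = 1.5349114 u
Constituent mass = 81(1.007276) + 98(1.008665) = 180.438526 u
Nuclear mass = 180.438526 − 1.5349114 = 178.9036146 u ≈ 178.90361 u (to 5 decimal places)

178.90361 u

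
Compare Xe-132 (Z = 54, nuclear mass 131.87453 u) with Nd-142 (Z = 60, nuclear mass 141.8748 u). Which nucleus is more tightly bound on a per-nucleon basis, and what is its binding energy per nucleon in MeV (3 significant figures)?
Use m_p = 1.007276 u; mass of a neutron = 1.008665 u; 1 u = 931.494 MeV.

Xe-132; 8.43 MeV/nucleon

Xe-132: Σm = 54(1.007276) + 78(1.008665) = 133.068774 u; Δm = 1.194244 u; E_B = 1112.43 MeV; E_B/A = 8.428 MeV
Nd-142: Σm = 60(1.007276) + 82(1.008665) = 143.147090 u; Δm = 1.272290 u; E_B = 1185.1 MeV; E_B/A = 8.346 MeV
Xe-132 has the higher binding energy per nucleon, so it is the more tightly bound nucleus.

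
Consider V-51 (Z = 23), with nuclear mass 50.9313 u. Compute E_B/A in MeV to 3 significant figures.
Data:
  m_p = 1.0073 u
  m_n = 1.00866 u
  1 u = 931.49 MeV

Z = 23, so N = A − Z = 51 − 23 = 28.
Total constituent mass: 23 × 1.0073 + 28 × 1.00866 = 51.41038 u
The mass defect is 51.41038 − 50.9313 = 0.47908 u.
Converting to energy: 0.47908 u × 931.49 MeV/u = 446.258 MeV
BE/A = 446.258 MeV / 51 = 8.750 MeV/nucleon

8.75 MeV/nucleon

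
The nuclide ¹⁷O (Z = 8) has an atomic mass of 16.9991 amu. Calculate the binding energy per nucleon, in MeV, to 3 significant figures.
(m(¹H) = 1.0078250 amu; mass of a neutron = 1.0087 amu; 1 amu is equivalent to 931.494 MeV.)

7.77 MeV/nucleon

Mass of separated nucleons = 8(1.0078250) + 9(1.0087) = 8.0626000 + 9.0783 = 17.1409000 amu
Mass defect Δm = 17.1409000 − 16.9991 = 0.1418000 amu
Binding energy = Δm·c² = 0.1418000 × 931.494 MeV/amu = 132.086 MeV
BE/A = 132.086 MeV / 17 = 7.770 MeV/nucleon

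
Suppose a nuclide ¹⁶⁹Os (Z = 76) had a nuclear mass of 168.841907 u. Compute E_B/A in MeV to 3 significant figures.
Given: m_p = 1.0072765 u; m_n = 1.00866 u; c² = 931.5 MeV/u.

8.36 MeV/nucleon

Mass of separated nucleons = 76(1.0072765) + 93(1.00866) = 76.5530140 + 93.80538 = 170.3583940 u
Mass defect Δm = 170.3583940 − 168.841907 = 1.5164870 u
Binding energy = Δm·c² = 1.5164870 × 931.5 MeV/u = 1412.61 MeV
Per nucleon: 1412.61 / 169 = 8.359 MeV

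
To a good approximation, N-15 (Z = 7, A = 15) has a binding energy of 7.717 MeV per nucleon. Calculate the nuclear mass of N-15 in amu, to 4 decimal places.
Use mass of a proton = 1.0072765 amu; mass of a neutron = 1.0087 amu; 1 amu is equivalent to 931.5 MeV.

Total binding energy = 15 × 7.717 = 115.755 MeV
Mass defect = 115.755 MeV / (931.5 MeV/amu) = 0.124267 amu
Constituent mass = 7(1.0072765) + 8(1.0087) = 15.1205355 amu
Nuclear mass = 15.1205355 − 0.124267 = 14.9962685 amu ≈ 14.9963 amu (to 4 decimal places)

14.9963 amu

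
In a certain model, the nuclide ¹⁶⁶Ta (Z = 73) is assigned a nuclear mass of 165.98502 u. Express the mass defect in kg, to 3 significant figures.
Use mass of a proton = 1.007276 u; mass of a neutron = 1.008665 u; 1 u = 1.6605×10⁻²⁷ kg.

2.24e-27 kg

Z = 73, so N = A − Z = 166 − 73 = 93.
Total constituent mass: 73 × 1.007276 + 93 × 1.008665 = 167.336993 u
Δm = 167.336993 − 165.98502 = 1.351973 u
In SI units: 1.351973 u × 1.6605×10⁻²⁷ kg/u = 2.24495e-27 kg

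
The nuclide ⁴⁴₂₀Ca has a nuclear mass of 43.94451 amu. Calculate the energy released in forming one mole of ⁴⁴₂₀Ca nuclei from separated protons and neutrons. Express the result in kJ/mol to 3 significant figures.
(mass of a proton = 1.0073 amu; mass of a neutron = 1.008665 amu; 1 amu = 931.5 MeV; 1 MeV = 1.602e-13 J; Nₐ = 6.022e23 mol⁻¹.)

3.68e+10 kJ/mol

Σm = 20·m_p + 24·m_n = 20.1460 + 24.207960 = 44.353960 amu
Mass defect Δm = 44.353960 − 43.94451 = 0.409450 amu
Binding energy = Δm·c² = 0.409450 × 931.5 MeV/amu = 381.403 MeV
Per nucleus in joules: 381.403 MeV × 1.602e-13 J/MeV = 6.1101e-11 J
Per mole: 6.1101e-11 J × 6.022e23 mol⁻¹ = 3.6795e+13 J/mol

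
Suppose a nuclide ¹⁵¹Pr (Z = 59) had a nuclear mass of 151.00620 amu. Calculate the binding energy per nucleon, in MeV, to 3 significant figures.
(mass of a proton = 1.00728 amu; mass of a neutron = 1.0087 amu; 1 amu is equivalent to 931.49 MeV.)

7.55 MeV/nucleon

Σm = 59·m_p + 92·m_n = 59.42952 + 92.8004 = 152.22992 amu
Δm = 152.22992 − 151.00620 = 1.22372 amu
E_B = 1.22372 × 931.49 = 1139.88 MeV
Dividing by A = 151 gives 7.549 MeV per nucleon.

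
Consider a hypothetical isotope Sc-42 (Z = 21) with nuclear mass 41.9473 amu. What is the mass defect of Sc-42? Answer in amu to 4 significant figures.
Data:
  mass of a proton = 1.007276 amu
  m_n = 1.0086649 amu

0.3875 amu

Total constituent mass: 21 × 1.007276 + 21 × 1.0086649 = 42.3347589 amu
Δm = 42.3347589 − 41.9473 = 0.3874589 amu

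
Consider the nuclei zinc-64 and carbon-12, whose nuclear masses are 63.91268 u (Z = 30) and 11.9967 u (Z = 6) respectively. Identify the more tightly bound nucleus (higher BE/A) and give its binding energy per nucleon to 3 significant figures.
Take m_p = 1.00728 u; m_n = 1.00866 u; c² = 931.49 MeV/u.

zinc-64: Σm = 30(1.00728) + 34(1.00866) = 64.51284 u; Δm = 0.60016 u; E_B = 559.04 MeV; E_B/A = 8.735 MeV
carbon-12: Σm = 6(1.00728) + 6(1.00866) = 12.09564 u; Δm = 0.09894 u; E_B = 92.162 MeV; E_B/A = 7.680 MeV
zinc-64 has the higher binding energy per nucleon, so it is the more tightly bound nucleus.

zinc-64; 8.74 MeV/nucleon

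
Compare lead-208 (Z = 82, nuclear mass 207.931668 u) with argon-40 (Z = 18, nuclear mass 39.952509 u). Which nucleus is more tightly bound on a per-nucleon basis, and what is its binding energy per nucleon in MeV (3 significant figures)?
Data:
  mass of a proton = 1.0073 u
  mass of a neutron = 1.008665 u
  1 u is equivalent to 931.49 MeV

argon-40; 8.61 MeV/nucleon

lead-208: Σm = 82(1.0073) + 126(1.008665) = 209.690390 u; Δm = 1.758722 u; E_B = 1638.2 MeV; E_B/A = 7.876 MeV
argon-40: Σm = 18(1.0073) + 22(1.008665) = 40.322030 u; Δm = 0.369521 u; E_B = 344.21 MeV; E_B/A = 8.605 MeV
argon-40 has the higher binding energy per nucleon, so it is the more tightly bound nucleus.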